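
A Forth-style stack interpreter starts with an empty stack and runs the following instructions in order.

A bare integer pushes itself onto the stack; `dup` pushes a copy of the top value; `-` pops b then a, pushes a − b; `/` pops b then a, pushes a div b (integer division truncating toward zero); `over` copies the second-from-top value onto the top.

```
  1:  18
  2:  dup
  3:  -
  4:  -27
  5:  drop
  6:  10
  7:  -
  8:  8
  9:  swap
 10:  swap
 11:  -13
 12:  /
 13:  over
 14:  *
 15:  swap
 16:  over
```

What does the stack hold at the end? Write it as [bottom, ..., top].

18   → [18]
dup  → [18, 18]
-    → [0]
-27  → [0, -27]
drop → [0]
10   → [0, 10]
-    → [-10]
8    → [-10, 8]
swap → [8, -10]
swap → [-10, 8]
-13  → [-10, 8, -13]
/    → [-10, 0]
over → [-10, 0, -10]
*    → [-10, 0]
swap → [0, -10]
over → [0, -10, 0]

[0, -10, 0]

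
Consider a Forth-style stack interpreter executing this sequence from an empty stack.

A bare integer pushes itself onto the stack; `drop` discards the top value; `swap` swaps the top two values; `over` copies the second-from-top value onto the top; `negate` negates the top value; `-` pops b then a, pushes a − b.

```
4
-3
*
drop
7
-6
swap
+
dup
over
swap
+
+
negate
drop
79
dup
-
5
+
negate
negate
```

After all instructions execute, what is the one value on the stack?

5

4      : 4
-3     : 4 -3
*      : -12
drop   : (empty)
7      : 7
-6     : 7 -6
swap   : -6 7
+      : 1
dup    : 1 1
over   : 1 1 1
swap   : 1 1 1
+      : 1 2
+      : 3
negate : -3
drop   : (empty)
79     : 79
dup    : 79 79
-      : 0
5      : 0 5
+      : 5
negate : -5
negate : 5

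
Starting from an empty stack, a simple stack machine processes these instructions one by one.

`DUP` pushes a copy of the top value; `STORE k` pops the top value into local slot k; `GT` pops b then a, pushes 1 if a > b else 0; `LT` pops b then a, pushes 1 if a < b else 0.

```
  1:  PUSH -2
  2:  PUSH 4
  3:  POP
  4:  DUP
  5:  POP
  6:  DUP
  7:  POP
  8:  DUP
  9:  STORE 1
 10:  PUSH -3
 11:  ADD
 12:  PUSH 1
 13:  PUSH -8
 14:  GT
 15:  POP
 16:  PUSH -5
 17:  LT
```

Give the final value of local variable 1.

-2

PUSH -2 : [-2]
PUSH 4  : [-2, 4]
POP     : [-2]
DUP     : [-2, -2]
POP     : [-2]
DUP     : [-2, -2]
POP     : [-2]
DUP     : [-2, -2]
STORE 1 : [-2]
PUSH -3 : [-2, -3]
ADD     : [-5]
PUSH 1  : [-5, 1]
PUSH -8 : [-5, 1, -8]
GT      : [-5, 1]
POP     : [-5]
PUSH -5 : [-5, -5]
LT      : [0]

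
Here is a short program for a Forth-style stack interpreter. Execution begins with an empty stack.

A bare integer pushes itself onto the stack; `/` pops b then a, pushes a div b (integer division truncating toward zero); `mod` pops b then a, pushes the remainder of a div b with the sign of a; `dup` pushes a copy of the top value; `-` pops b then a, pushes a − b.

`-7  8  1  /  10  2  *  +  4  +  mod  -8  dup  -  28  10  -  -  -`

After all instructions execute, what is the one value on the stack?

11

-7   [-7]
8    [-7, 8]
1    [-7, 8, 1]
/    [-7, 8]
10   [-7, 8, 10]
2    [-7, 8, 10, 2]
*    [-7, 8, 20]
+    [-7, 28]
4    [-7, 28, 4]
+    [-7, 32]
mod  [-7]
-8   [-7, -8]
dup  [-7, -8, -8]
-    [-7, 0]
28   [-7, 0, 28]
10   [-7, 0, 28, 10]
-    [-7, 0, 18]
-    [-7, -18]
-    [11]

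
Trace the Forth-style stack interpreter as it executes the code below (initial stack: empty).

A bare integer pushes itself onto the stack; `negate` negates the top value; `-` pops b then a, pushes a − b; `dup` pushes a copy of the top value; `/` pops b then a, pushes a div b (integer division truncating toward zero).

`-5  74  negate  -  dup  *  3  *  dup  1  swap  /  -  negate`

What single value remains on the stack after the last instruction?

-14283

-5     -> [-5]
74     -> [-5, 74]
negate -> [-5, -74]
-      -> [69]
dup    -> [69, 69]
*      -> [4761]
3      -> [4761, 3]
*      -> [14283]
dup    -> [14283, 14283]
1      -> [14283, 14283, 1]
swap   -> [14283, 1, 14283]
/      -> [14283, 0]
-      -> [14283]
negate -> [-14283]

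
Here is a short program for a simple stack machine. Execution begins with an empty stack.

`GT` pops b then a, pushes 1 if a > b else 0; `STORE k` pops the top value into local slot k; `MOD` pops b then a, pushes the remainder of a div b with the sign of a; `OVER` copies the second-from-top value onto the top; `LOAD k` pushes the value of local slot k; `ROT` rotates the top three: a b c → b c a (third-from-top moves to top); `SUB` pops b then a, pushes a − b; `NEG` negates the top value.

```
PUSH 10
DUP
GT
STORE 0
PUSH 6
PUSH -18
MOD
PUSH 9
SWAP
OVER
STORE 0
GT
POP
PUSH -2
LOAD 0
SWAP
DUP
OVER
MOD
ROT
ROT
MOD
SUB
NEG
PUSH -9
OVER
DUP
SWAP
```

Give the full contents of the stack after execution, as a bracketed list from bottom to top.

[1, -9, 1, 1]

PUSH 10  -> [10]
DUP      -> [10, 10]
GT       -> [0]
STORE 0  -> []
PUSH 6   -> [6]
PUSH -18 -> [6, -18]
MOD      -> [6]
PUSH 9   -> [6, 9]
SWAP     -> [9, 6]
OVER     -> [9, 6, 9]
STORE 0  -> [9, 6]
GT       -> [1]
POP      -> []
PUSH -2  -> [-2]
LOAD 0   -> [-2, 9]
SWAP     -> [9, -2]
DUP      -> [9, -2, -2]
OVER     -> [9, -2, -2, -2]
MOD      -> [9, -2, 0]
ROT      -> [-2, 0, 9]
ROT      -> [0, 9, -2]
MOD      -> [0, 1]
SUB      -> [-1]
NEG      -> [1]
PUSH -9  -> [1, -9]
OVER     -> [1, -9, 1]
DUP      -> [1, -9, 1, 1]
SWAP     -> [1, -9, 1, 1]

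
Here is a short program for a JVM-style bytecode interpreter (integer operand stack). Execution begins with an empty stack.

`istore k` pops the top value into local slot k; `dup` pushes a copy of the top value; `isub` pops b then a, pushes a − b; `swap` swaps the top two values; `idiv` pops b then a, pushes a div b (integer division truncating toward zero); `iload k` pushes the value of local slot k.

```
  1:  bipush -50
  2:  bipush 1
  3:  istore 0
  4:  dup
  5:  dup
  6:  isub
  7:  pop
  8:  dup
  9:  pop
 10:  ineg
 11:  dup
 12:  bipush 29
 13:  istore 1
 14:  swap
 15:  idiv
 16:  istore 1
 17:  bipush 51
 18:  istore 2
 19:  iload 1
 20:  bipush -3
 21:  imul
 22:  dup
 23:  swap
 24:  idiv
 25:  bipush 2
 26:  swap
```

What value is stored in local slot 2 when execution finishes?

bipush -50 → -50
bipush 1   → -50 1
istore 0   → -50
dup        → -50 -50
dup        → -50 -50 -50
isub       → -50 0
pop        → -50
dup        → -50 -50
pop        → -50
ineg       → 50
dup        → 50 50
bipush 29  → 50 50 29
istore 1   → 50 50
swap       → 50 50
idiv       → 1
istore 1   → (empty)
bipush 51  → 51
istore 2   → (empty)
iload 1    → 1
bipush -3  → 1 -3
imul       → -3
dup        → -3 -3
swap       → -3 -3
idiv       → 1
bipush 2   → 1 2
swap       → 2 1

51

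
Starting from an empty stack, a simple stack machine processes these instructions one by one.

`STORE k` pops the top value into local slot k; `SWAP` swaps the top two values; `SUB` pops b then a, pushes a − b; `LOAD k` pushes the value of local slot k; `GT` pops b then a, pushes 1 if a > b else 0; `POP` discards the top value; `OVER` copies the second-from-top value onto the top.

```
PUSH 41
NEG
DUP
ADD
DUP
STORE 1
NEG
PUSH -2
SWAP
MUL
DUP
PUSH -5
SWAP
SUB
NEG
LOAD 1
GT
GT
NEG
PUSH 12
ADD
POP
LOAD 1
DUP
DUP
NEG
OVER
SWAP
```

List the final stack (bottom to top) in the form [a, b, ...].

[-82, -82, -82, 82]

PUSH 41 → [41]
NEG     → [-41]
DUP     → [-41, -41]
ADD     → [-82]
DUP     → [-82, -82]
STORE 1 → [-82]
NEG     → [82]
PUSH -2 → [82, -2]
SWAP    → [-2, 82]
MUL     → [-164]
DUP     → [-164, -164]
PUSH -5 → [-164, -164, -5]
SWAP    → [-164, -5, -164]
SUB     → [-164, 159]
NEG     → [-164, -159]
LOAD 1  → [-164, -159, -82]
GT      → [-164, 0]
GT      → [0]
NEG     → [0]
PUSH 12 → [0, 12]
ADD     → [12]
POP     → []
LOAD 1  → [-82]
DUP     → [-82, -82]
DUP     → [-82, -82, -82]
NEG     → [-82, -82, 82]
OVER    → [-82, -82, 82, -82]
SWAP    → [-82, -82, -82, 82]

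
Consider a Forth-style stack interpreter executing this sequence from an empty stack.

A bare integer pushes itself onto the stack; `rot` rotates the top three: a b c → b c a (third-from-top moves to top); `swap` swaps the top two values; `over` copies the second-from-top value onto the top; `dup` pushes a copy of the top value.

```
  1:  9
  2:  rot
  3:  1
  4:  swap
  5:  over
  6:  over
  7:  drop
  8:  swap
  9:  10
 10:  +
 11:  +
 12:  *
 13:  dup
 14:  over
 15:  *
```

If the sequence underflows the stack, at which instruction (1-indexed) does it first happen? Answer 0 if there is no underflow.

9  [9]
rot  — needs 3 operands, stack has 1 → underflow

2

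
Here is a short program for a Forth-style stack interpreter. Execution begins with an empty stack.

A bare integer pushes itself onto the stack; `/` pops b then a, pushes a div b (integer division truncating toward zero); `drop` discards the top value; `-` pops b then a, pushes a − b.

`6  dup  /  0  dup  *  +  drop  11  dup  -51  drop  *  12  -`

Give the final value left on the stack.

109

6    -> 6
dup  -> 6 6
/    -> 1
0    -> 1 0
dup  -> 1 0 0
*    -> 1 0
+    -> 1
drop -> (empty)
11   -> 11
dup  -> 11 11
-51  -> 11 11 -51
drop -> 11 11
*    -> 121
12   -> 121 12
-    -> 109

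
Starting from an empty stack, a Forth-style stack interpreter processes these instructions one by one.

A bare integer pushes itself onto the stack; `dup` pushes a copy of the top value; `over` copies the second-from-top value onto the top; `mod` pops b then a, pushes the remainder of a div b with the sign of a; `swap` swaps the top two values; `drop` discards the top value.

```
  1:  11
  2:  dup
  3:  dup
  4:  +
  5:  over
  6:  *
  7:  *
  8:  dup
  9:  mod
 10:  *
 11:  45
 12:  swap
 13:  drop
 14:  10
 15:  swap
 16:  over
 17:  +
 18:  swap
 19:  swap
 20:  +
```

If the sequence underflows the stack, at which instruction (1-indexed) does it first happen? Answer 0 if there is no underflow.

11    11
dup   11 11
dup   11 11 11
+     11 22
over  11 22 11
*     11 242
*     2662
dup   2662 2662
mod   0
*  — needs 2 operands, stack has 1 → underflow

10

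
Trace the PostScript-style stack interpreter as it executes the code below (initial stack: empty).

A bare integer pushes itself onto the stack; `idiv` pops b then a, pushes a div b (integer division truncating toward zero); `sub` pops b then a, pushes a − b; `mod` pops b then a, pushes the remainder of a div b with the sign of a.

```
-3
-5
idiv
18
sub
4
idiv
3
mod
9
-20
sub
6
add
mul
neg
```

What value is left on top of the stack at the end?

35

-3    [-3]
-5    [-3, -5]
idiv  [0]
18    [0, 18]
sub   [-18]
4     [-18, 4]
idiv  [-4]
3     [-4, 3]
mod   [-1]
9     [-1, 9]
-20   [-1, 9, -20]
sub   [-1, 29]
6     [-1, 29, 6]
add   [-1, 35]
mul   [-35]
neg   [35]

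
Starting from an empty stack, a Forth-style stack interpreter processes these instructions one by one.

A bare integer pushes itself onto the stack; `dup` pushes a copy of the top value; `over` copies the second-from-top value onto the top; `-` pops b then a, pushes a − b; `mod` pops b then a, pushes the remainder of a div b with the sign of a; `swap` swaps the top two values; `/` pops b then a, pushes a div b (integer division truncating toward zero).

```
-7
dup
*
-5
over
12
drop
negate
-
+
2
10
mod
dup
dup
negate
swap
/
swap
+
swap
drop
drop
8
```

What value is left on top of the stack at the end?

8

-7      -7
dup     -7 -7
*       49
-5      49 -5
over    49 -5 49
12      49 -5 49 12
drop    49 -5 49
negate  49 -5 -49
-       49 44
+       93
2       93 2
10      93 2 10
mod     93 2
dup     93 2 2
dup     93 2 2 2
negate  93 2 2 -2
swap    93 2 -2 2
/       93 2 -1
swap    93 -1 2
+       93 1
swap    1 93
drop    1
drop    (empty)
8       8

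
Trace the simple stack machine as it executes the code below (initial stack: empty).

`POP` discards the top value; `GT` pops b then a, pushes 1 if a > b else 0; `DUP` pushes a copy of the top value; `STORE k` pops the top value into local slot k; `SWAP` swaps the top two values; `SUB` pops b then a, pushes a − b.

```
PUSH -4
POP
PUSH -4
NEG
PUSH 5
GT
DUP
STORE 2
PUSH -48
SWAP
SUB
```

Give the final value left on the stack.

PUSH -4  → [-4]
POP      → []
PUSH -4  → [-4]
NEG      → [4]
PUSH 5   → [4, 5]
GT       → [0]
DUP      → [0, 0]
STORE 2  → [0]
PUSH -48 → [0, -48]
SWAP     → [-48, 0]
SUB      → [-48]

-48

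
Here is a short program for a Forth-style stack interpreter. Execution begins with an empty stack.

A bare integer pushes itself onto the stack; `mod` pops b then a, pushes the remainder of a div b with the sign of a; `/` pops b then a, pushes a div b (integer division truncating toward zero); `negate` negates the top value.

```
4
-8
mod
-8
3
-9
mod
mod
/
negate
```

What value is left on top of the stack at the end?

2

4      -> [4]
-8     -> [4, -8]
mod    -> [4]
-8     -> [4, -8]
3      -> [4, -8, 3]
-9     -> [4, -8, 3, -9]
mod    -> [4, -8, 3]
mod    -> [4, -2]
/      -> [-2]
negate -> [2]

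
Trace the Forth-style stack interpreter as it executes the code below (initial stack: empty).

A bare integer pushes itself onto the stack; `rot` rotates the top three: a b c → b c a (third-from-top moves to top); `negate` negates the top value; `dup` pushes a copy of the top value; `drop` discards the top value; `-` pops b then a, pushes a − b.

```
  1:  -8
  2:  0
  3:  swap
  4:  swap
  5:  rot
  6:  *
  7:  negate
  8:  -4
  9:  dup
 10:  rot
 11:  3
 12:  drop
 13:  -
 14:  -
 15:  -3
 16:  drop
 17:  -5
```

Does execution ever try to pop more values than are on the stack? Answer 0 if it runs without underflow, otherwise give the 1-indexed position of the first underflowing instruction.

-8   -> -8
0    -> -8 0
swap -> 0 -8
swap -> -8 0
rot  — needs 3 operands, stack has 2 → underflow

5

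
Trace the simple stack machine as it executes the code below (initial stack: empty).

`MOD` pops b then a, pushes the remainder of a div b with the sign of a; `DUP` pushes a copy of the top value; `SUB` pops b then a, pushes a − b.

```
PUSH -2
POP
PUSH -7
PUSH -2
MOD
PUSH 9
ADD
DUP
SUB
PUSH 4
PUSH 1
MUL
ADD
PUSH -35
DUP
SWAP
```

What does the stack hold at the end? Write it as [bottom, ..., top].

[4, -35, -35]

PUSH -2   -2
POP       (empty)
PUSH -7   -7
PUSH -2   -7 -2
MOD       -1
PUSH 9    -1 9
ADD       8
DUP       8 8
SUB       0
PUSH 4    0 4
PUSH 1    0 4 1
MUL       0 4
ADD       4
PUSH -35  4 -35
DUP       4 -35 -35
SWAP      4 -35 -35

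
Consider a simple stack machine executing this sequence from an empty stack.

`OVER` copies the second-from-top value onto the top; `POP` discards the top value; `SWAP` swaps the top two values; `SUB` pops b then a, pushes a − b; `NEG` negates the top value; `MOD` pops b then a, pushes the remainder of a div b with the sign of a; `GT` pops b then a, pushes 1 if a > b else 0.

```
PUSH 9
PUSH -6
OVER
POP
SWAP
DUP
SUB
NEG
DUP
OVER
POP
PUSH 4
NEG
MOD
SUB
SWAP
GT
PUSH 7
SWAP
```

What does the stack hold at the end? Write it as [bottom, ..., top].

[7, 1]

PUSH 9  → 9
PUSH -6 → 9 -6
OVER    → 9 -6 9
POP     → 9 -6
SWAP    → -6 9
DUP     → -6 9 9
SUB     → -6 0
NEG     → -6 0
DUP     → -6 0 0
OVER    → -6 0 0 0
POP     → -6 0 0
PUSH 4  → -6 0 0 4
NEG     → -6 0 0 -4
MOD     → -6 0 0
SUB     → -6 0
SWAP    → 0 -6
GT      → 1
PUSH 7  → 1 7
SWAP    → 7 1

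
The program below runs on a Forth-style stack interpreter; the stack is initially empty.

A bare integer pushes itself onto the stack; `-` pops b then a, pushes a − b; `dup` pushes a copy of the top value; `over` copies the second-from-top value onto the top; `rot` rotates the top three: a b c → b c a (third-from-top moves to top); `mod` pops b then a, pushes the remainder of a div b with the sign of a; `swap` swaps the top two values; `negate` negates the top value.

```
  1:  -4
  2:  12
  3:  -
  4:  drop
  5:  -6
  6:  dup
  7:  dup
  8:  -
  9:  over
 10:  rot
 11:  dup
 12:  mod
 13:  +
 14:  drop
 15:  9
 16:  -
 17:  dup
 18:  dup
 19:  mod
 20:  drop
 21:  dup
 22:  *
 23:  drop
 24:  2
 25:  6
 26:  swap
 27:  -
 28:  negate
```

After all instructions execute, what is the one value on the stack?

-4

-4     -> [-4]
12     -> [-4, 12]
-      -> [-16]
drop   -> []
-6     -> [-6]
dup    -> [-6, -6]
dup    -> [-6, -6, -6]
-      -> [-6, 0]
over   -> [-6, 0, -6]
rot    -> [0, -6, -6]
dup    -> [0, -6, -6, -6]
mod    -> [0, -6, 0]
+      -> [0, -6]
drop   -> [0]
9      -> [0, 9]
-      -> [-9]
dup    -> [-9, -9]
dup    -> [-9, -9, -9]
mod    -> [-9, 0]
drop   -> [-9]
dup    -> [-9, -9]
*      -> [81]
drop   -> []
2      -> [2]
6      -> [2, 6]
swap   -> [6, 2]
-      -> [4]
negate -> [-4]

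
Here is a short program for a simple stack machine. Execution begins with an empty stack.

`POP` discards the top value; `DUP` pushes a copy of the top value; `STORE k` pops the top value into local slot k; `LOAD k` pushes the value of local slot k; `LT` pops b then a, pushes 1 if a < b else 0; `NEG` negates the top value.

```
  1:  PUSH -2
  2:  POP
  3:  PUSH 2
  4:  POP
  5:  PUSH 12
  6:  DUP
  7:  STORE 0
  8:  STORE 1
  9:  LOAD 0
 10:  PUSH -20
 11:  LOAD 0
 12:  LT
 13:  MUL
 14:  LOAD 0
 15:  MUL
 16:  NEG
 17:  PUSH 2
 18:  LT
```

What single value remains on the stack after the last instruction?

1

PUSH -2  -> -2
POP      -> (empty)
PUSH 2   -> 2
POP      -> (empty)
PUSH 12  -> 12
DUP      -> 12 12
STORE 0  -> 12
STORE 1  -> (empty)
LOAD 0   -> 12
PUSH -20 -> 12 -20
LOAD 0   -> 12 -20 12
LT       -> 12 1
MUL      -> 12
LOAD 0   -> 12 12
MUL      -> 144
NEG      -> -144
PUSH 2   -> -144 2
LT       -> 1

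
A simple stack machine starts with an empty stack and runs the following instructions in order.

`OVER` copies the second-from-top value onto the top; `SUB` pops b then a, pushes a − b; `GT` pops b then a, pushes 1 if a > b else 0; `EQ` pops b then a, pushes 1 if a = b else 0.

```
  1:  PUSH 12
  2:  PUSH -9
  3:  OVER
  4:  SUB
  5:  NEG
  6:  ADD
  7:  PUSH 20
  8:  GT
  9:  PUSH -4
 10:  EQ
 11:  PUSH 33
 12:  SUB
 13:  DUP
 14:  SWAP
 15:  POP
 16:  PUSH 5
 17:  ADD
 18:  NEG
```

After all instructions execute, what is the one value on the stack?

28

PUSH 12 → [12]
PUSH -9 → [12, -9]
OVER    → [12, -9, 12]
SUB     → [12, -21]
NEG     → [12, 21]
ADD     → [33]
PUSH 20 → [33, 20]
GT      → [1]
PUSH -4 → [1, -4]
EQ      → [0]
PUSH 33 → [0, 33]
SUB     → [-33]
DUP     → [-33, -33]
SWAP    → [-33, -33]
POP     → [-33]
PUSH 5  → [-33, 5]
ADD     → [-28]
NEG     → [28]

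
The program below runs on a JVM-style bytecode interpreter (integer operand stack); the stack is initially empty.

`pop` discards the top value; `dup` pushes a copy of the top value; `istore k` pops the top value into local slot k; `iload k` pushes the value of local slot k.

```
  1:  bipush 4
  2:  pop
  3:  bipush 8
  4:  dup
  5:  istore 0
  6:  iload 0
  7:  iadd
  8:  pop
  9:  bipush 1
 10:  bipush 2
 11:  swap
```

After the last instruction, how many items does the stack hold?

bipush 4 → 4
pop      → (empty)
bipush 8 → 8
dup      → 8 8
istore 0 → 8
iload 0  → 8 8
iadd     → 16
pop      → (empty)
bipush 1 → 1
bipush 2 → 1 2
swap     → 2 1

2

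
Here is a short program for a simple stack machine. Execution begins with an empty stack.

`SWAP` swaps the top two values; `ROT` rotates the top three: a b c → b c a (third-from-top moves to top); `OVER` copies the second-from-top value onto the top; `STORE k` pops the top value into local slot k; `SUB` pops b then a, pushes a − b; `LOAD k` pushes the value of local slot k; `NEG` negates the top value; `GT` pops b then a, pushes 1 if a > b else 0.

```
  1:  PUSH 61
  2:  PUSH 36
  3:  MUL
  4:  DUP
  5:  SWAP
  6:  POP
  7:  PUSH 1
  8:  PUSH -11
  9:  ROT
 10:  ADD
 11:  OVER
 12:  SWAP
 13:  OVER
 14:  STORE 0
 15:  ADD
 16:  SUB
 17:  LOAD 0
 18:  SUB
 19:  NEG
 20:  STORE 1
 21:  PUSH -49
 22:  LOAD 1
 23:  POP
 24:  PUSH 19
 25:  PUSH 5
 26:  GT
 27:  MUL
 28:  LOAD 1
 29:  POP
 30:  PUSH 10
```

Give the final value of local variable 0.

PUSH 61   61
PUSH 36   61 36
MUL       2196
DUP       2196 2196
SWAP      2196 2196
POP       2196
PUSH 1    2196 1
PUSH -11  2196 1 -11
ROT       1 -11 2196
ADD       1 2185
OVER      1 2185 1
SWAP      1 1 2185
OVER      1 1 2185 1
STORE 0   1 1 2185
ADD       1 2186
SUB       -2185
LOAD 0    -2185 1
SUB       -2186
NEG       2186
STORE 1   (empty)
PUSH -49  -49
LOAD 1    -49 2186
POP       -49
PUSH 19   -49 19
PUSH 5    -49 19 5
GT        -49 1
MUL       -49
LOAD 1    -49 2186
POP       -49
PUSH 10   -49 10

1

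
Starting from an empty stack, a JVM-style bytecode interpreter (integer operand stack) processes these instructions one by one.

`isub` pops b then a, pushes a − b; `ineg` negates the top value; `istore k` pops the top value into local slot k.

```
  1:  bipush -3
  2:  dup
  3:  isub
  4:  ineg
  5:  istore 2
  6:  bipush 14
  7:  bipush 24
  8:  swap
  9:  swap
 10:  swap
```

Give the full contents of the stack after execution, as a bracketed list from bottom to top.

bipush -3 → [-3]
dup       → [-3, -3]
isub      → [0]
ineg      → [0]
istore 2  → []
bipush 14 → [14]
bipush 24 → [14, 24]
swap      → [24, 14]
swap      → [14, 24]
swap      → [24, 14]

[24, 14]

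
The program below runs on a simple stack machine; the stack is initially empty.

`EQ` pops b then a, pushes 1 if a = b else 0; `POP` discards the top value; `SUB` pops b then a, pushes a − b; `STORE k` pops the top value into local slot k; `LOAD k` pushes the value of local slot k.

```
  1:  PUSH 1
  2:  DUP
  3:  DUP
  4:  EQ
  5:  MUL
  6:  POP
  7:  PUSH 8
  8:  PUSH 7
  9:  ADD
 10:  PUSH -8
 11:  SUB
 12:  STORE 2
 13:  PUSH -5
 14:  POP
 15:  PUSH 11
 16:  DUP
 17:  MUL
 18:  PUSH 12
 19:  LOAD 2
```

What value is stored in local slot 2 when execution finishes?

PUSH 1  → 1
DUP     → 1 1
DUP     → 1 1 1
EQ      → 1 1
MUL     → 1
POP     → (empty)
PUSH 8  → 8
PUSH 7  → 8 7
ADD     → 15
PUSH -8 → 15 -8
SUB     → 23
STORE 2 → (empty)
PUSH -5 → -5
POP     → (empty)
PUSH 11 → 11
DUP     → 11 11
MUL     → 121
PUSH 12 → 121 12
LOAD 2  → 121 12 23

23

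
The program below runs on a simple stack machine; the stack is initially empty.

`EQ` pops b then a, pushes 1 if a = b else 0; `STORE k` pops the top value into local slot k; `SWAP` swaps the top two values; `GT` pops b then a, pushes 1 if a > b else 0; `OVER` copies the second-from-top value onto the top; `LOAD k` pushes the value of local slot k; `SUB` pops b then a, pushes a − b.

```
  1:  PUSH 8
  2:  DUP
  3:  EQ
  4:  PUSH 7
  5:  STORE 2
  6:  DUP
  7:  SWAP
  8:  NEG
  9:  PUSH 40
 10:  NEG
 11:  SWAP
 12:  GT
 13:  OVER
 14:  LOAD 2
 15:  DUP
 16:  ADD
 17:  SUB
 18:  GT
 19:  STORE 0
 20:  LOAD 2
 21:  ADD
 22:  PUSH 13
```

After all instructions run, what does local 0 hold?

1

PUSH 8  → 8
DUP     → 8 8
EQ      → 1
PUSH 7  → 1 7
STORE 2 → 1
DUP     → 1 1
SWAP    → 1 1
NEG     → 1 -1
PUSH 40 → 1 -1 40
NEG     → 1 -1 -40
SWAP    → 1 -40 -1
GT      → 1 0
OVER    → 1 0 1
LOAD 2  → 1 0 1 7
DUP     → 1 0 1 7 7
ADD     → 1 0 1 14
SUB     → 1 0 -13
GT      → 1 1
STORE 0 → 1
LOAD 2  → 1 7
ADD     → 8
PUSH 13 → 8 13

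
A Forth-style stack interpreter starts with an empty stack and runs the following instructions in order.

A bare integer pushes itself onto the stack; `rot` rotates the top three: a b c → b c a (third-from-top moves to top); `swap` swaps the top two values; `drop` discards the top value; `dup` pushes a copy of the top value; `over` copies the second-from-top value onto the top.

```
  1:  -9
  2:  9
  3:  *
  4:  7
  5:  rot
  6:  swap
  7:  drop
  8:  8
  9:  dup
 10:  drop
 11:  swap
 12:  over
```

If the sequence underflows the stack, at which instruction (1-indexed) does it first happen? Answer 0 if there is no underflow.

5

-9  [-9]
9   [-9, 9]
*   [-81]
7   [-81, 7]
rot  — needs 3 operands, stack has 2 → underflow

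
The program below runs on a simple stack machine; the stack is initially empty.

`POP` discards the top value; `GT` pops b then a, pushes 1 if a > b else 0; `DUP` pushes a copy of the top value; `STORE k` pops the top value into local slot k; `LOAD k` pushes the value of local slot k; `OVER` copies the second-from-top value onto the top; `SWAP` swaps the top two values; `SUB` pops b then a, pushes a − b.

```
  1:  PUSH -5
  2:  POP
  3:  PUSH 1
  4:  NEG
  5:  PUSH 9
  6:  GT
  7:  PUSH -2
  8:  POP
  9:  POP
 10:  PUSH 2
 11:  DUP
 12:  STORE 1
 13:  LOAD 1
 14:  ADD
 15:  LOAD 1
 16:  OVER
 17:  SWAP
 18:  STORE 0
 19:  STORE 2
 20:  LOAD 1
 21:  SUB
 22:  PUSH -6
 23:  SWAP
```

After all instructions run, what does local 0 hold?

PUSH -5  -5
POP      (empty)
PUSH 1   1
NEG      -1
PUSH 9   -1 9
GT       0
PUSH -2  0 -2
POP      0
POP      (empty)
PUSH 2   2
DUP      2 2
STORE 1  2
LOAD 1   2 2
ADD      4
LOAD 1   4 2
OVER     4 2 4
SWAP     4 4 2
STORE 0  4 4
STORE 2  4
LOAD 1   4 2
SUB      2
PUSH -6  2 -6
SWAP     -6 2

2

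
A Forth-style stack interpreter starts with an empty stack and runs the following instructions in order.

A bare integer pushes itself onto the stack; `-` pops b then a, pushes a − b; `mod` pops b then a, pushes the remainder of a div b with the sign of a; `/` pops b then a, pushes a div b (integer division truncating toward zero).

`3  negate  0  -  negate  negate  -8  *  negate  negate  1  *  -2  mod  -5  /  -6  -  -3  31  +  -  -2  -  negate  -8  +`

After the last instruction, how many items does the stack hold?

3      : [3]
negate : [-3]
0      : [-3, 0]
-      : [-3]
negate : [3]
negate : [-3]
-8     : [-3, -8]
*      : [24]
negate : [-24]
negate : [24]
1      : [24, 1]
*      : [24]
-2     : [24, -2]
mod    : [0]
-5     : [0, -5]
/      : [0]
-6     : [0, -6]
-      : [6]
-3     : [6, -3]
31     : [6, -3, 31]
+      : [6, 28]
-      : [-22]
-2     : [-22, -2]
-      : [-20]
negate : [20]
-8     : [20, -8]
+      : [12]

1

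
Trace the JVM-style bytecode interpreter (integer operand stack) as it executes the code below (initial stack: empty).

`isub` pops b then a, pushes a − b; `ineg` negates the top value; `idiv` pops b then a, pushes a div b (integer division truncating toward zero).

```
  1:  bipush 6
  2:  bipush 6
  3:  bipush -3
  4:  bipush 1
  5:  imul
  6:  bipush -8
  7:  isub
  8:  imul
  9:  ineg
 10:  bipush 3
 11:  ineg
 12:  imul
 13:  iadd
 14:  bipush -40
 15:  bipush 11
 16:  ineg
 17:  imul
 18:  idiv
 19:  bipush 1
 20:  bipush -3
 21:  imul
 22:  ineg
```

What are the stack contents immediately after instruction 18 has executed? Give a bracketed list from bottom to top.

[0]

bipush 6    6
bipush 6    6 6
bipush -3   6 6 -3
bipush 1    6 6 -3 1
imul        6 6 -3
bipush -8   6 6 -3 -8
isub        6 6 5
imul        6 30
ineg        6 -30
bipush 3    6 -30 3
ineg        6 -30 -3
imul        6 90
iadd        96
bipush -40  96 -40
bipush 11   96 -40 11
ineg        96 -40 -11
imul        96 440
idiv        0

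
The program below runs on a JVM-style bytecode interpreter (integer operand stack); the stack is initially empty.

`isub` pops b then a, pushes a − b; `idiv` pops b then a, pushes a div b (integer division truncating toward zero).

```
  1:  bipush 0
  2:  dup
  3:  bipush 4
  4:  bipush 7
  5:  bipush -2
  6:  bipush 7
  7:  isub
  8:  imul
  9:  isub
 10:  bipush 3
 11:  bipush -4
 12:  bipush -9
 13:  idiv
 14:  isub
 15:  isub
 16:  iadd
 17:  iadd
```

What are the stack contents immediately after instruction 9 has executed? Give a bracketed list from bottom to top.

bipush 0   0
dup        0 0
bipush 4   0 0 4
bipush 7   0 0 4 7
bipush -2  0 0 4 7 -2
bipush 7   0 0 4 7 -2 7
isub       0 0 4 7 -9
imul       0 0 4 -63
isub       0 0 67

[0, 0, 67]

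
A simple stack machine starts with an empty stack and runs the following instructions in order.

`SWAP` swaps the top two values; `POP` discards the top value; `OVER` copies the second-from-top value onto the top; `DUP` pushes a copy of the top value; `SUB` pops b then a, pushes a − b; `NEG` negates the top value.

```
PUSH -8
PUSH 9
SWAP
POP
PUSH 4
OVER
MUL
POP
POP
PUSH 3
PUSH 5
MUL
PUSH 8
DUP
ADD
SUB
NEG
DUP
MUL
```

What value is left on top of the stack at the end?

1

PUSH -8 -> -8
PUSH 9  -> -8 9
SWAP    -> 9 -8
POP     -> 9
PUSH 4  -> 9 4
OVER    -> 9 4 9
MUL     -> 9 36
POP     -> 9
POP     -> (empty)
PUSH 3  -> 3
PUSH 5  -> 3 5
MUL     -> 15
PUSH 8  -> 15 8
DUP     -> 15 8 8
ADD     -> 15 16
SUB     -> -1
NEG     -> 1
DUP     -> 1 1
MUL     -> 1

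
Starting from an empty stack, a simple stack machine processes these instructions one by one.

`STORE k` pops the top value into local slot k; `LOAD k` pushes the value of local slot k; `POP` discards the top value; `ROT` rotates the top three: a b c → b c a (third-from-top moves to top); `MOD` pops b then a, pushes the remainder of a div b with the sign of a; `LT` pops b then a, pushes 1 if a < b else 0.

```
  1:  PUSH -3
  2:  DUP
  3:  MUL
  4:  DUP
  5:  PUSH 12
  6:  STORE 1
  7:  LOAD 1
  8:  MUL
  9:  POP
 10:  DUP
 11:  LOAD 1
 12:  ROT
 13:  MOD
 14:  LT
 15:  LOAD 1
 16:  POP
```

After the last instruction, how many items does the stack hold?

PUSH -3  -3
DUP      -3 -3
MUL      9
DUP      9 9
PUSH 12  9 9 12
STORE 1  9 9
LOAD 1   9 9 12
MUL      9 108
POP      9
DUP      9 9
LOAD 1   9 9 12
ROT      9 12 9
MOD      9 3
LT       0
LOAD 1   0 12
POP      0

1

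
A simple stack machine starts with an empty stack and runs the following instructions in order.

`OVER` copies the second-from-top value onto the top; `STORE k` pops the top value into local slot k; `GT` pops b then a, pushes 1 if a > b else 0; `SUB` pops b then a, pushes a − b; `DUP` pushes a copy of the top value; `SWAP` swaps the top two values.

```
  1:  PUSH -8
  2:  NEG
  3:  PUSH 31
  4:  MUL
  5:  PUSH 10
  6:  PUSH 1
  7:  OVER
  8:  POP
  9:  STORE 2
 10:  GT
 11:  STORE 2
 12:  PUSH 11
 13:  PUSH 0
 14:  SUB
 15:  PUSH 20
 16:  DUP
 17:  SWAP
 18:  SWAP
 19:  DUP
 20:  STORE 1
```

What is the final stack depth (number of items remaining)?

3

PUSH -8  -8
NEG      8
PUSH 31  8 31
MUL      248
PUSH 10  248 10
PUSH 1   248 10 1
OVER     248 10 1 10
POP      248 10 1
STORE 2  248 10
GT       1
STORE 2  (empty)
PUSH 11  11
PUSH 0   11 0
SUB      11
PUSH 20  11 20
DUP      11 20 20
SWAP     11 20 20
SWAP     11 20 20
DUP      11 20 20 20
STORE 1  11 20 20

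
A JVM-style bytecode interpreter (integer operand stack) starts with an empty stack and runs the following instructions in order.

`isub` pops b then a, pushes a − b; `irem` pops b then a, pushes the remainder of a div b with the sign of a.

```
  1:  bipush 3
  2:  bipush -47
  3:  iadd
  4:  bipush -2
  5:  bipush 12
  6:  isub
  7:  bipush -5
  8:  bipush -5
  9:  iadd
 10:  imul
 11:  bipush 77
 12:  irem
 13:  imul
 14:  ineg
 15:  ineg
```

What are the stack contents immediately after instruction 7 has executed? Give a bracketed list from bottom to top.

bipush 3    3
bipush -47  3 -47
iadd        -44
bipush -2   -44 -2
bipush 12   -44 -2 12
isub        -44 -14
bipush -5   -44 -14 -5

[-44, -14, -5]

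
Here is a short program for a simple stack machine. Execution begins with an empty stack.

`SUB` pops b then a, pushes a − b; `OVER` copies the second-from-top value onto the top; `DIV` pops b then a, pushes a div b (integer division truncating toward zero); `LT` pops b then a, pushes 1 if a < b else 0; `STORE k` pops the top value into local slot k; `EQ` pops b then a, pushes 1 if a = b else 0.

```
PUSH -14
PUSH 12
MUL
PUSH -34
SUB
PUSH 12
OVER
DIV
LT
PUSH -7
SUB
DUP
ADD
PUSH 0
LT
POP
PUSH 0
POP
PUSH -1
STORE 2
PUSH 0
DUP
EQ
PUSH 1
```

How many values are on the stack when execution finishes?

PUSH -14  [-14]
PUSH 12   [-14, 12]
MUL       [-168]
PUSH -34  [-168, -34]
SUB       [-134]
PUSH 12   [-134, 12]
OVER      [-134, 12, -134]
DIV       [-134, 0]
LT        [1]
PUSH -7   [1, -7]
SUB       [8]
DUP       [8, 8]
ADD       [16]
PUSH 0    [16, 0]
LT        [0]
POP       []
PUSH 0    [0]
POP       []
PUSH -1   [-1]
STORE 2   []
PUSH 0    [0]
DUP       [0, 0]
EQ        [1]
PUSH 1    [1, 1]

2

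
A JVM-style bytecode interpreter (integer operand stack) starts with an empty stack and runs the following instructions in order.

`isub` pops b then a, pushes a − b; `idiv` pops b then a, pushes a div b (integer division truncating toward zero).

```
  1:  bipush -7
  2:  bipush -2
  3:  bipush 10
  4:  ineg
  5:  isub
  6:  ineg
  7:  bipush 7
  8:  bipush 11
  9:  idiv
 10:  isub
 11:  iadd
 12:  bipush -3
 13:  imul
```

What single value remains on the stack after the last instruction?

45

bipush -7  [-7]
bipush -2  [-7, -2]
bipush 10  [-7, -2, 10]
ineg       [-7, -2, -10]
isub       [-7, 8]
ineg       [-7, -8]
bipush 7   [-7, -8, 7]
bipush 11  [-7, -8, 7, 11]
idiv       [-7, -8, 0]
isub       [-7, -8]
iadd       [-15]
bipush -3  [-15, -3]
imul       [45]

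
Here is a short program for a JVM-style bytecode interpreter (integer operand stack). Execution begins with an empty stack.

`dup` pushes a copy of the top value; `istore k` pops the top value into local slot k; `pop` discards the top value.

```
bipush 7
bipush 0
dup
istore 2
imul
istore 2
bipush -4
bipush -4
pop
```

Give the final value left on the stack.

bipush 7  : [7]
bipush 0  : [7, 0]
dup       : [7, 0, 0]
istore 2  : [7, 0]
imul      : [0]
istore 2  : []
bipush -4 : [-4]
bipush -4 : [-4, -4]
pop       : [-4]

-4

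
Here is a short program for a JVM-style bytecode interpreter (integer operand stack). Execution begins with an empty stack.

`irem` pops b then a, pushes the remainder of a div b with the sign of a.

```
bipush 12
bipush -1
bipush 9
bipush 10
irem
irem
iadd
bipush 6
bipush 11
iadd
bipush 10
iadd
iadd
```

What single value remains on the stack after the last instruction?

bipush 12 → 12
bipush -1 → 12 -1
bipush 9  → 12 -1 9
bipush 10 → 12 -1 9 10
irem      → 12 -1 9
irem      → 12 -1
iadd      → 11
bipush 6  → 11 6
bipush 11 → 11 6 11
iadd      → 11 17
bipush 10 → 11 17 10
iadd      → 11 27
iadd      → 38

38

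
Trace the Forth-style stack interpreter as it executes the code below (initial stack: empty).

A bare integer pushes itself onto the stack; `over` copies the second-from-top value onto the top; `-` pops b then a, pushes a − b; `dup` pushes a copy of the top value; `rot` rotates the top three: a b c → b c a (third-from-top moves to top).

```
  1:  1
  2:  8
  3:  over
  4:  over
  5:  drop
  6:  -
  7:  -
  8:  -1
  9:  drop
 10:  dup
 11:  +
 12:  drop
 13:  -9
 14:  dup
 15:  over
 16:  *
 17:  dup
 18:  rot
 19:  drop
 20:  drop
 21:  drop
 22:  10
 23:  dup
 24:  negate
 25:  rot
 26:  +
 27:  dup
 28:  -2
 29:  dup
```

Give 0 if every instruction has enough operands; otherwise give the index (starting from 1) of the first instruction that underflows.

25

1      : 1
8      : 1 8
over   : 1 8 1
over   : 1 8 1 8
drop   : 1 8 1
-      : 1 7
-      : -6
-1     : -6 -1
drop   : -6
dup    : -6 -6
+      : -12
drop   : (empty)
-9     : -9
dup    : -9 -9
over   : -9 -9 -9
*      : -9 81
dup    : -9 81 81
rot    : 81 81 -9
drop   : 81 81
drop   : 81
drop   : (empty)
10     : 10
dup    : 10 10
negate : 10 -10
rot  — needs 3 operands, stack has 2 → underflow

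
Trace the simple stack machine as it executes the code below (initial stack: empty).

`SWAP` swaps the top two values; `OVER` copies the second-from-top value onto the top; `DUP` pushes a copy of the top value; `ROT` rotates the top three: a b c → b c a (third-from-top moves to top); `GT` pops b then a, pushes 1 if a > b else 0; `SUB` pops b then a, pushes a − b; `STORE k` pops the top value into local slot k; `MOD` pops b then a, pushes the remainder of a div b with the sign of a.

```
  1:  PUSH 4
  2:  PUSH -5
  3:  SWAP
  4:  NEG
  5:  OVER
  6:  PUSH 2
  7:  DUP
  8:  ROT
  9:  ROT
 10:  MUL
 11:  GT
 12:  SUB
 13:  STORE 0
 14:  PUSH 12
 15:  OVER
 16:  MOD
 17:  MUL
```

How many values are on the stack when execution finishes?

PUSH 4   4
PUSH -5  4 -5
SWAP     -5 4
NEG      -5 -4
OVER     -5 -4 -5
PUSH 2   -5 -4 -5 2
DUP      -5 -4 -5 2 2
ROT      -5 -4 2 2 -5
ROT      -5 -4 2 -5 2
MUL      -5 -4 2 -10
GT       -5 -4 1
SUB      -5 -5
STORE 0  -5
PUSH 12  -5 12
OVER     -5 12 -5
MOD      -5 2
MUL      -10

1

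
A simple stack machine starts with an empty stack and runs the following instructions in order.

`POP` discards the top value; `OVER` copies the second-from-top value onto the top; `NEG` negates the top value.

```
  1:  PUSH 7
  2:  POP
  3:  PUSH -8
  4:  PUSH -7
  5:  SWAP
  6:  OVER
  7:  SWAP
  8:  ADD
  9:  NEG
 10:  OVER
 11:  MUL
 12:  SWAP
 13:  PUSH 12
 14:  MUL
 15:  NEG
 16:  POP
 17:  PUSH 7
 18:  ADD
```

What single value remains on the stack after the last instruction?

PUSH 7  → 7
POP     → (empty)
PUSH -8 → -8
PUSH -7 → -8 -7
SWAP    → -7 -8
OVER    → -7 -8 -7
SWAP    → -7 -7 -8
ADD     → -7 -15
NEG     → -7 15
OVER    → -7 15 -7
MUL     → -7 -105
SWAP    → -105 -7
PUSH 12 → -105 -7 12
MUL     → -105 -84
NEG     → -105 84
POP     → -105
PUSH 7  → -105 7
ADD     → -98

-98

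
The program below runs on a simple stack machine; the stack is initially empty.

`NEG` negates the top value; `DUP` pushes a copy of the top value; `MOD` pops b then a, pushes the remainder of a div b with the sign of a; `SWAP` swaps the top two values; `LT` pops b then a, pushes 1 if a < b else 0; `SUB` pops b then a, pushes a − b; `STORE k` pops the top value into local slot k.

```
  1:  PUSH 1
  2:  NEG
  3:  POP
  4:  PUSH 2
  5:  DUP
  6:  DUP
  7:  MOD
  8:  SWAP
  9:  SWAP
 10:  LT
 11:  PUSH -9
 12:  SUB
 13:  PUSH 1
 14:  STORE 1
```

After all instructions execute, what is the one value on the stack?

PUSH 1   [1]
NEG      [-1]
POP      []
PUSH 2   [2]
DUP      [2, 2]
DUP      [2, 2, 2]
MOD      [2, 0]
SWAP     [0, 2]
SWAP     [2, 0]
LT       [0]
PUSH -9  [0, -9]
SUB      [9]
PUSH 1   [9, 1]
STORE 1  [9]

9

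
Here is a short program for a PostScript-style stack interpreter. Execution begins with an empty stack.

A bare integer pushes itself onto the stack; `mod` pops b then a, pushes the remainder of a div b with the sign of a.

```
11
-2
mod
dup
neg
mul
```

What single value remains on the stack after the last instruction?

-1

11  → [11]
-2  → [11, -2]
mod → [1]
dup → [1, 1]
neg → [1, -1]
mul → [-1]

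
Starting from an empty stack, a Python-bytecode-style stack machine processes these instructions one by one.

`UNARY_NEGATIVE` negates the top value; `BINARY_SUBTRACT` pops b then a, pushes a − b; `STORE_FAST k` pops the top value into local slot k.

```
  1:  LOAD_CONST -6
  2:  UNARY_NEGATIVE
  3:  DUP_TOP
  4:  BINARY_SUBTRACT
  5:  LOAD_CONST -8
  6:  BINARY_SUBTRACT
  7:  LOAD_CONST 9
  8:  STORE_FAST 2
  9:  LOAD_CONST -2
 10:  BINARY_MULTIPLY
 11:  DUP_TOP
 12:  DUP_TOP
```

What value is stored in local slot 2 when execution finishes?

9

LOAD_CONST -6   : [-6]
UNARY_NEGATIVE  : [6]
DUP_TOP         : [6, 6]
BINARY_SUBTRACT : [0]
LOAD_CONST -8   : [0, -8]
BINARY_SUBTRACT : [8]
LOAD_CONST 9    : [8, 9]
STORE_FAST 2    : [8]
LOAD_CONST -2   : [8, -2]
BINARY_MULTIPLY : [-16]
DUP_TOP         : [-16, -16]
DUP_TOP         : [-16, -16, -16]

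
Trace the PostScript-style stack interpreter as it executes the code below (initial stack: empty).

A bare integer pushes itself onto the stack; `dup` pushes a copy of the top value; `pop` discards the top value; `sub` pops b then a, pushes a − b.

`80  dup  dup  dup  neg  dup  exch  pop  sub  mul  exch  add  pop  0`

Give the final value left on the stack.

0

80    [80]
dup   [80, 80]
dup   [80, 80, 80]
dup   [80, 80, 80, 80]
neg   [80, 80, 80, -80]
dup   [80, 80, 80, -80, -80]
exch  [80, 80, 80, -80, -80]
pop   [80, 80, 80, -80]
sub   [80, 80, 160]
mul   [80, 12800]
exch  [12800, 80]
add   [12880]
pop   []
0     [0]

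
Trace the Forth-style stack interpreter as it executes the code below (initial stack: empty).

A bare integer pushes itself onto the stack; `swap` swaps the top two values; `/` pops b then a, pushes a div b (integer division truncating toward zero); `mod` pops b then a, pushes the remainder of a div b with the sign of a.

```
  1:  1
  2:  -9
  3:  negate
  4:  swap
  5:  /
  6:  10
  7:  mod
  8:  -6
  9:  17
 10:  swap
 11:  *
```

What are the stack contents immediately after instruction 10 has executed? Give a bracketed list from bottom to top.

[9, 17, -6]

1       [1]
-9      [1, -9]
negate  [1, 9]
swap    [9, 1]
/       [9]
10      [9, 10]
mod     [9]
-6      [9, -6]
17      [9, -6, 17]
swap    [9, 17, -6]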